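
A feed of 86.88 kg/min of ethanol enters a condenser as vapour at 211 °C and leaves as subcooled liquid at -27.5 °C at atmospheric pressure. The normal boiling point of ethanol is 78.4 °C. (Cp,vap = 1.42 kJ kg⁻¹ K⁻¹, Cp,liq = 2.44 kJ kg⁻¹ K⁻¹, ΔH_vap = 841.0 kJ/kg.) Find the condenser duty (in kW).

vapour 211→78.4 °C: -188.29 kJ/kg
condensation at 78.4 °C: -841 kJ/kg
liquid 78.4→-27.5 °C: -258.4 kJ/kg
Δh = -188.29 + -841 + -258.4 = -1287.7 kJ/kg
Q = ṁ·Δh = 86.88 kg/min × -1287.7 kJ/kg = -111870 kJ/min
|Q| = 1864.6 kW

Q_c = 1860 kW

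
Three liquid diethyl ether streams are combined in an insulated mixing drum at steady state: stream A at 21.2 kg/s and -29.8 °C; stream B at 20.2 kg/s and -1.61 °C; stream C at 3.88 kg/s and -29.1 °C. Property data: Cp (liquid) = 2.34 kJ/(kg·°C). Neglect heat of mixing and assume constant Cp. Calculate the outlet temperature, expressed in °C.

Energy balance with Q = 0: Σ ṁᵢCp,ᵢ(T_out − Tᵢ) = 0
T_out = Σ ṁᵢCp,ᵢTᵢ / Σ ṁᵢCp,ᵢ
      = -1818.6 / 105.96 = -17.164 °C

T_out = -17.2 °C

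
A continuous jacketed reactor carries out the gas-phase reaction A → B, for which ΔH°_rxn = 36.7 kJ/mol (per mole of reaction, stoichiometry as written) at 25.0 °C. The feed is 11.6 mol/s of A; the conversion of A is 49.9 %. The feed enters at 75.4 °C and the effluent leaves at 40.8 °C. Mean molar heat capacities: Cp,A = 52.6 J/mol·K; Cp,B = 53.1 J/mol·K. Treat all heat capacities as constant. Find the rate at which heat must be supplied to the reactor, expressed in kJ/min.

Q_in = 11500 kJ/min

Extent of reaction ξ = 0.499 × 11.6 = 5.7884 mol/s
Reaction term: ξ·ΔH°_rxn = 5.7884 × 36.7 = 212.43 kJ/s
Sensible, feed 75.4→25 °C: -30.752 kJ/s
Outlet flows (mol/s): A 5.8116, B 5.7884
Sensible, products 25→40.8 °C: 9.6863 kJ/s
Q = ΔH = 191.37 kJ/s = 191.37 kW
Heat supplied = 11482 kJ/min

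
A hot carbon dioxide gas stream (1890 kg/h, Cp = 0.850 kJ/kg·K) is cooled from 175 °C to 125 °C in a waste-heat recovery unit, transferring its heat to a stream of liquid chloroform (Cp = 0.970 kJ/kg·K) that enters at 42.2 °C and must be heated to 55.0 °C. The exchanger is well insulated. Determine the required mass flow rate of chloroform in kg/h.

Heat released by hot stream: Q = 1890 × 0.850 × (175 − 125) = 80325 kJ/h
Energy balance on cold side (adiabatic exchanger): Q = ṁ_c·Cp_c·(T_c,out − T_c,in)
ṁ_c = 80325 / [0.970 × (55.0 − 42.2)] = 6469.5 kg/h

ṁ_c = 6470 kg/h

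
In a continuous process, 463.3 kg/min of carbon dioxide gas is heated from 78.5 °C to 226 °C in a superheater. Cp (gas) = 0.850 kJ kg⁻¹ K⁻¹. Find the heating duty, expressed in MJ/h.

Q = ṁ·Cp·ΔT = 463.3 × 0.850 × (226 − 78.5) = 58086 kJ/min
Converting: 58086 / 60 s = 968.1 kW
Heating duty = 3485.2 MJ/h

Q = 3490 MJ/h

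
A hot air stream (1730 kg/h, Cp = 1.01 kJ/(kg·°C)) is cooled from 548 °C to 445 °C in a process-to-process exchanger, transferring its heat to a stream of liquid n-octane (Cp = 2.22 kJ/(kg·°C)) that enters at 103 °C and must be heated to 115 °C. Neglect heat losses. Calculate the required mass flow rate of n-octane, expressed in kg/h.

ṁ_c = 6760 kg/h

Heat released by hot stream: Q = 1730 × 1.01 × (548 − 445) = 179970 kJ/h
Energy balance on cold side (adiabatic exchanger): Q = ṁ_c·Cp_c·(T_c,out − T_c,in)
ṁ_c = 179970 / [2.22 × (115 − 103)] = 6755.7 kg/h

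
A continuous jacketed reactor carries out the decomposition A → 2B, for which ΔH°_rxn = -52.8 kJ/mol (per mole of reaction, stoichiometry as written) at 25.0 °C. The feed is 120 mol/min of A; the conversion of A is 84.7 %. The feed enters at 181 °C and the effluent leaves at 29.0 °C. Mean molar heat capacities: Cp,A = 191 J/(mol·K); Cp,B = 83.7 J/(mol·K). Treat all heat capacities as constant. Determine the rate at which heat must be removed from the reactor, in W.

Q_out = 148000 W

Extent of reaction ξ = 0.847 × 120 = 101.64 mol/min
Reaction term: ξ·ΔH°_rxn = 101.64 × -52.8 = -5366.6 kJ/min
Sensible, feed 181→25 °C: -3575.5 kJ/min
Outlet flows (mol/min): A 18.36, B 203.28
Sensible, products 25→29.0 °C: 82.085 kJ/min
Q = ΔH = -8860 kJ/min = -147.67 kW
Heat removed = 147670 W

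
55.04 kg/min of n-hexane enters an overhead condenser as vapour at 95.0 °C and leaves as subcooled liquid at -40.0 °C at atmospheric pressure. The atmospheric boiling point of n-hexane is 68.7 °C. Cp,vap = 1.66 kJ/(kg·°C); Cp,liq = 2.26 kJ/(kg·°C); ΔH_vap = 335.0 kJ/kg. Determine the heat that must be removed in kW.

vapour 95.0→68.7 °C: -43.658 kJ/kg
condensation at 68.7 °C: -335 kJ/kg
liquid 68.7→-40.0 °C: -245.66 kJ/kg
Δh = -43.658 + -335 + -245.66 = -624.32 kJ/kg
Q = ṁ·Δh = 55.04 kg/min × -624.32 kJ/kg = -34363 kJ/min
|Q| = 572.71 kW

Q_c = 573 kW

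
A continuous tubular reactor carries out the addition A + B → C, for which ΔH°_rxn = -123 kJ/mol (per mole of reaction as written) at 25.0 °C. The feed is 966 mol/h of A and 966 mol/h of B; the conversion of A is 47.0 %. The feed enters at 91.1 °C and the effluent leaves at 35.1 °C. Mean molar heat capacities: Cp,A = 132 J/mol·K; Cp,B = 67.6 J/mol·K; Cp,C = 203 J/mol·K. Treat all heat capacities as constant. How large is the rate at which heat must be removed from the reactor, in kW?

Q_out = 18.5 kW

Extent of reaction ξ = 0.470 × 966 = 454.02 mol/h
Reaction term: ξ·ΔH°_rxn = 454.02 × -123 = -55844 kJ/h
Sensible, feed 91.1→25 °C: -12745 kJ/h
Outlet flows (mol/h): A 511.98, B 511.98, C 454.02
Sensible, products 25→35.1 °C: 1963 kJ/h
Q = ΔH = -66626 kJ/h = -18.507 kW
Heat removed = 18.507 kW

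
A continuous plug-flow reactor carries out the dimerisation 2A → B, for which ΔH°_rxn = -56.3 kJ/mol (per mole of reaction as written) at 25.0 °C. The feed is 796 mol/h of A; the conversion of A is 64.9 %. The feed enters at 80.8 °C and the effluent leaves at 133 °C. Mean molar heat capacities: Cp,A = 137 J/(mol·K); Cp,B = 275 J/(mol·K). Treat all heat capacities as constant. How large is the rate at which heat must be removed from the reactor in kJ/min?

Q_out = 147 kJ/min

Extent of reaction ξ = 0.649 × 796 / 2 = 258.3 mol/h
Reaction term: ξ·ΔH°_rxn = 258.3 × -56.3 = -14542 kJ/h
Sensible, feed 80.8→25 °C: -6085.1 kJ/h
Outlet flows (mol/h): A 279.4, B 258.3
Sensible, products 25→133 °C: 11806 kJ/h
Q = ΔH = -8822 kJ/h = -2.4506 kW
Heat removed = 147.03 kJ/min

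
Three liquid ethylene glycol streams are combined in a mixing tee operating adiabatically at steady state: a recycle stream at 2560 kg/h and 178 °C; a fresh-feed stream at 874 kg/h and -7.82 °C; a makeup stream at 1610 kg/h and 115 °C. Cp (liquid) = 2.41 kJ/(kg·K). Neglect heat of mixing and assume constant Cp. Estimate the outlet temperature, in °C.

Adiabatic, steady state ⇒ Σ ṁᵢCp,ᵢ(T_out − Tᵢ) = 0
T_out = Σ ṁᵢCp,ᵢTᵢ / Σ ṁᵢCp,ᵢ
      = 1.5279e+06 / 12156 = 125.69 °C

T_out = 126 °C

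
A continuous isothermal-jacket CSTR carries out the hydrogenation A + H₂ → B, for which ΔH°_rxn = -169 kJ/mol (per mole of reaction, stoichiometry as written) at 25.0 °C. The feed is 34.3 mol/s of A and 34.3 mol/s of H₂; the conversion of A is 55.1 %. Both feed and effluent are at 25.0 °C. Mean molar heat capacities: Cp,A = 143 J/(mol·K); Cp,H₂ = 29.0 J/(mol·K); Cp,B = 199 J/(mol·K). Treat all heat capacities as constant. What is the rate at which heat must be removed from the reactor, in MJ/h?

Q_out = 11500 MJ/h

Extent of reaction ξ = 0.551 × 34.3 = 18.899 mol/s
Reaction term: ξ·ΔH°_rxn = 18.899 × -169 = -3194 kJ/s
Q = ΔH = -3194 kJ/s = -3194 kW
Heat removed = 11498 MJ/h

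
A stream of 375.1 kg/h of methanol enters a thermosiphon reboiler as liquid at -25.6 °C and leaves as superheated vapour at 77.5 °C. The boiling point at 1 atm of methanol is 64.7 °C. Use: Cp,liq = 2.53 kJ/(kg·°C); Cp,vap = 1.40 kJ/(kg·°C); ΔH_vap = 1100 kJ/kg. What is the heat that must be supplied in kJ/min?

Q = 8420 kJ/min

liquid -25.6→64.7 °C: 228.46 kJ/kg
vaporisation at 64.7 °C: 1100 kJ/kg
vapour 64.7→77.5 °C: 17.92 kJ/kg
Δh = 228.46 + 1100 + 17.92 = 1346.4 kJ/kg
Q = ṁ·Δh = 375.1 kg/h × 1346.4 kJ/kg = 505030 kJ/h
|Q| = 140.29 kW = 8417.1 kJ/min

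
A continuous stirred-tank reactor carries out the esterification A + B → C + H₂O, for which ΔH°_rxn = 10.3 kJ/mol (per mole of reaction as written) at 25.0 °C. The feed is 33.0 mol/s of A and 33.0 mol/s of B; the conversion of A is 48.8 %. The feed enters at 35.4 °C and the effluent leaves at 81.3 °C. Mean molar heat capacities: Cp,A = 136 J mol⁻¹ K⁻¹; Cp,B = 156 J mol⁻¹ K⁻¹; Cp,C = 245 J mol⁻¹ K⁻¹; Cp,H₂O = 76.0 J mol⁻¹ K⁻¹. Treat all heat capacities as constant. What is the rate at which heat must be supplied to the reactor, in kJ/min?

Extent of reaction ξ = 0.488 × 33.0 = 16.104 mol/s
Reaction term: ξ·ΔH°_rxn = 16.104 × 10.3 = 165.87 kJ/s
Sensible, feed 35.4→25 °C: -100.21 kJ/s
Outlet flows (mol/s): A 16.896, B 16.896, C 16.104, H₂O 16.104
Sensible, products 25→81.3 °C: 568.8 kJ/s
Q = ΔH = 634.46 kJ/s = 634.46 kW
Heat supplied = 38067 kJ/min

Q_in = 38100 kJ/min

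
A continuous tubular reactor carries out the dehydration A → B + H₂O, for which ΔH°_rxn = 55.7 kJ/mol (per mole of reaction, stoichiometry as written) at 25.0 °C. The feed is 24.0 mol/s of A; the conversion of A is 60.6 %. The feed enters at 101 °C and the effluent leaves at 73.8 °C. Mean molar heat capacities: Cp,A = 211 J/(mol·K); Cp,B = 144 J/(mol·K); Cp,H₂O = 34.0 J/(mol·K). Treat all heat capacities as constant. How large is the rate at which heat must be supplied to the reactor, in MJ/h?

Extent of reaction ξ = 0.606 × 24.0 = 14.544 mol/s
Reaction term: ξ·ΔH°_rxn = 14.544 × 55.7 = 810.1 kJ/s
Sensible, feed 101→25 °C: -384.86 kJ/s
Outlet flows (mol/s): A 9.456, B 14.544, H₂O 14.544
Sensible, products 25→73.8 °C: 223.7 kJ/s
Q = ΔH = 648.94 kJ/s = 648.94 kW
Heat supplied = 2336.2 MJ/h

Q_in = 2340 MJ/h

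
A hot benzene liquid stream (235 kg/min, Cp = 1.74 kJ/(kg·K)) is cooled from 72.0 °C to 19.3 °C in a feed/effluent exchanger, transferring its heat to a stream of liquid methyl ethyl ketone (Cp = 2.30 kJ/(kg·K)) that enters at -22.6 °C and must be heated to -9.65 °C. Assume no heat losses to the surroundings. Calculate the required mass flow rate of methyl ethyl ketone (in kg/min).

Heat released by hot stream: Q = 235 × 1.74 × (72.0 − 19.3) = 21549 kJ/min
Energy balance on cold side (adiabatic exchanger): Q = ṁ_c·Cp_c·(T_c,out − T_c,in)
ṁ_c = 21549 / [2.30 × (-9.65 − -22.6)] = 723.49 kg/min

ṁ_c = 723 kg/min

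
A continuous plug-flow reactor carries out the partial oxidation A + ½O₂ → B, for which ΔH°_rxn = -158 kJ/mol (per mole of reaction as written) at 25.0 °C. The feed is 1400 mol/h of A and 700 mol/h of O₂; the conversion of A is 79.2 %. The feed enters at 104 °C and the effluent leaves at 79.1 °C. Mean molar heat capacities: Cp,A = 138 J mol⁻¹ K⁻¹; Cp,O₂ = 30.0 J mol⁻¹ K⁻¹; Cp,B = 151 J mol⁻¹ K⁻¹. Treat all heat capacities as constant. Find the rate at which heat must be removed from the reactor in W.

Q_out = 50200 W

Extent of reaction ξ = 0.792 × 1400 = 1108.8 mol/h
Reaction term: ξ·ΔH°_rxn = 1108.8 × -158 = -175190 kJ/h
Sensible, feed 104→25 °C: -16922 kJ/h
Outlet flows (mol/h): A 291.2, O₂ 145.6, B 1108.8
Sensible, products 25→79.1 °C: 11468 kJ/h
Q = ΔH = -180640 kJ/h = -50.179 kW
Heat removed = 50179 W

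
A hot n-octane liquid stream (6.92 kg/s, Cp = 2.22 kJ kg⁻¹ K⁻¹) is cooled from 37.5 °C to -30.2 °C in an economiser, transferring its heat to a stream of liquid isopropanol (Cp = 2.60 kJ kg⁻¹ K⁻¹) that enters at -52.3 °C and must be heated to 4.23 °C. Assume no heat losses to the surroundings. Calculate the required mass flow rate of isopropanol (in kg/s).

Heat released by hot stream: Q = 6.92 × 2.22 × (37.5 − -30.2) = 1040 kJ/s
Energy balance on cold side (adiabatic exchanger): Q = ṁ_c·Cp_c·(T_c,out − T_c,in)
ṁ_c = 1040 / [2.60 × (4.23 − -52.3)] = 7.0761 kg/s

ṁ_c = 7.08 kg/s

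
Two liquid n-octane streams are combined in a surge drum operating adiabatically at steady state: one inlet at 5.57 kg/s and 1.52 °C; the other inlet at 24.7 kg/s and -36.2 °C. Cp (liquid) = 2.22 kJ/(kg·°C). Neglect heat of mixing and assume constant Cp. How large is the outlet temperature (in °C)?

T_out = -29.3 °C

Adiabatic, steady state ⇒ Σ ṁᵢCp,ᵢ(T_out − Tᵢ) = 0
T_out = Σ ṁᵢCp,ᵢTᵢ / Σ ṁᵢCp,ᵢ
      = -1966.2 / 67.199 = -29.259 °C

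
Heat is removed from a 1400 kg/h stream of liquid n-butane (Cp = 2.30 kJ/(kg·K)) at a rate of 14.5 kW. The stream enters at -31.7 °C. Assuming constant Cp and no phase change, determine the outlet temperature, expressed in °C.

T_out = -47.9 °C

Q = 14.5 kW = 52200 kJ/h
ΔT = Q/(ṁ·Cp) = 52200/(1400×2.30) = 16.211 K
T_out = -31.7 − 16.211 = -47.911 °C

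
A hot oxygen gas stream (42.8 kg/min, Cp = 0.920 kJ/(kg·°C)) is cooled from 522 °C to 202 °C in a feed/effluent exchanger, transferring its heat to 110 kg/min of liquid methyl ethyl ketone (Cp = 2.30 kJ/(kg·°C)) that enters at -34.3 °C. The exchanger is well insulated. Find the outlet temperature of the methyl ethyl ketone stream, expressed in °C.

T_c,out = 15.5 °C

Heat released by hot stream: Q = 42.8 × 0.920 × (522 − 202) = 12600 kJ/min
Energy balance on cold side (adiabatic exchanger): Q = ṁ_c·Cp_c·(T_c,out − T_c,in)
T_c,out = -34.3 + 12600/(110 × 2.30) = 15.504 °C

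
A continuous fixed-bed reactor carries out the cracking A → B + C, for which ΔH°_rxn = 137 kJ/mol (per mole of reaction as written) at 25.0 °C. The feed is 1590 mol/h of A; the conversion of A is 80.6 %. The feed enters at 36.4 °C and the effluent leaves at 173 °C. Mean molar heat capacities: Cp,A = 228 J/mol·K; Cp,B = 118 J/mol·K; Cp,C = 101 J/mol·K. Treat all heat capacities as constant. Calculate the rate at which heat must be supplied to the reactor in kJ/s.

Q_in = 62.1 kJ/s

Extent of reaction ξ = 0.806 × 1590 = 1281.5 mol/h
Reaction term: ξ·ΔH°_rxn = 1281.5 × 137 = 175570 kJ/h
Sensible, feed 36.4→25 °C: -4132.7 kJ/h
Outlet flows (mol/h): A 308.46, B 1281.5, C 1281.5
Sensible, products 25→173 °C: 51946 kJ/h
Q = ΔH = 223380 kJ/h = 62.051 kW
Heat supplied = 62.051 kJ/s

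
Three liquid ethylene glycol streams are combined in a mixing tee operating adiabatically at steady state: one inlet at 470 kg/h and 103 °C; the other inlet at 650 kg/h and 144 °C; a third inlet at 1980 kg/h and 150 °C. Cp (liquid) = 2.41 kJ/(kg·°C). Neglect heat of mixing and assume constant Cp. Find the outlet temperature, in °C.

No heat crosses the boundary, so H_out = H_in.
T_out = Σ ṁᵢCp,ᵢTᵢ / Σ ṁᵢCp,ᵢ
      = 1.058e+06 / 7471 = 141.62 °C

T_out = 142 °C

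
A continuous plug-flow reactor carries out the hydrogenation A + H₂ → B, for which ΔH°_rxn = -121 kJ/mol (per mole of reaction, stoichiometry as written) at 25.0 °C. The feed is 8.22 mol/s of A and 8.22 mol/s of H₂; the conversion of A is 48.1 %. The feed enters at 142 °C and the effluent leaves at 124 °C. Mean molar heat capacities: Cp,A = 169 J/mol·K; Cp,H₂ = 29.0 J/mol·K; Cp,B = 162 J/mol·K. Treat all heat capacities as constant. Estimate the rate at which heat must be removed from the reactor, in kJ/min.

Q_out = 31300 kJ/min

Extent of reaction ξ = 0.481 × 8.22 = 3.9538 mol/s
Reaction term: ξ·ΔH°_rxn = 3.9538 × -121 = -478.41 kJ/s
Sensible, feed 142→25 °C: -190.42 kJ/s
Outlet flows (mol/s): A 4.2662, H₂ 4.2662, B 3.9538
Sensible, products 25→124 °C: 147.04 kJ/s
Q = ΔH = -521.8 kJ/s = -521.8 kW
Heat removed = 31308 kJ/min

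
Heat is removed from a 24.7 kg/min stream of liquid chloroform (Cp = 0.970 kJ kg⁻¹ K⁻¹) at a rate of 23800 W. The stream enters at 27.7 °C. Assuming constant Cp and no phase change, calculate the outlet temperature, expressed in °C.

Q = 23800 W = 1428 kJ/min
ΔT = Q/(ṁ·Cp) = 1428/(24.7×0.970) = 59.602 K
T_out = 27.7 − 59.602 = -31.902 °C

T_out = -31.9 °C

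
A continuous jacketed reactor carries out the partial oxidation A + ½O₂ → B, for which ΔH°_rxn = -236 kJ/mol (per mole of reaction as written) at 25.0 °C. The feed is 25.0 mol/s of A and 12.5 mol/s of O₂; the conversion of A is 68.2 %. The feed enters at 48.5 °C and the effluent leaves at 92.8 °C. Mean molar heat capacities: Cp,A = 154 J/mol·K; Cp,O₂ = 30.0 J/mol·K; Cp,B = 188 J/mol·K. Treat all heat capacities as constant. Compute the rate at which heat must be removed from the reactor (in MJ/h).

Q_out = 13700 MJ/h

Extent of reaction ξ = 0.682 × 25.0 = 17.05 mol/s
Reaction term: ξ·ΔH°_rxn = 17.05 × -236 = -4023.8 kJ/s
Sensible, feed 48.5→25 °C: -99.287 kJ/s
Outlet flows (mol/s): A 7.95, O₂ 3.975, B 17.05
Sensible, products 25→92.8 °C: 308.42 kJ/s
Q = ΔH = -3814.7 kJ/s = -3814.7 kW
Heat removed = 13733 MJ/h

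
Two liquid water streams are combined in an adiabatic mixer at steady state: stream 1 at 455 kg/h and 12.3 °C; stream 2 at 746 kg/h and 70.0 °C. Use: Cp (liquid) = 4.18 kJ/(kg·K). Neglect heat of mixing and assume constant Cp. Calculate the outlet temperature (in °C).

No heat crosses the boundary, so H_out = H_in.
T_out = Σ ṁᵢCp,ᵢTᵢ / Σ ṁᵢCp,ᵢ
      = 241670 / 5020.2 = 48.14 °C

T_out = 48.1 °C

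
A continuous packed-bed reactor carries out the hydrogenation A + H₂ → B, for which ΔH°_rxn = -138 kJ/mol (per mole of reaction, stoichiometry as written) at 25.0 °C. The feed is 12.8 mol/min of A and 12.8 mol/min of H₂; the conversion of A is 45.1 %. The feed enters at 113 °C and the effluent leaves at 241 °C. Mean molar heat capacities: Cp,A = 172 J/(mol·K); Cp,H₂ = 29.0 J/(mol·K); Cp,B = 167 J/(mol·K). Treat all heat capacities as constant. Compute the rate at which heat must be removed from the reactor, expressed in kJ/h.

Extent of reaction ξ = 0.451 × 12.8 = 5.7728 mol/min
Reaction term: ξ·ΔH°_rxn = 5.7728 × -138 = -796.65 kJ/min
Sensible, feed 113→25 °C: -226.41 kJ/min
Outlet flows (mol/min): A 7.0272, H₂ 7.0272, B 5.7728
Sensible, products 25→241 °C: 513.33 kJ/min
Q = ΔH = -509.72 kJ/min = -8.4954 kW
Heat removed = 30583 kJ/h

Q_out = 30600 kJ/h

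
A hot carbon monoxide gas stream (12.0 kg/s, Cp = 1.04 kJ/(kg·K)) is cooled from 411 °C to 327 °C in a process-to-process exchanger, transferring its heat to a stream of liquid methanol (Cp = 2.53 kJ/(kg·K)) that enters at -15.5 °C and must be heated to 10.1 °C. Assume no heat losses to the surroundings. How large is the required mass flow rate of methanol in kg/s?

Heat released by hot stream: Q = 12.0 × 1.04 × (411 − 327) = 1048.3 kJ/s
Energy balance on cold side (adiabatic exchanger): Q = ṁ_c·Cp_c·(T_c,out − T_c,in)
ṁ_c = 1048.3 / [2.53 × (10.1 − -15.5)] = 16.186 kg/s

ṁ_c = 16.2 kg/s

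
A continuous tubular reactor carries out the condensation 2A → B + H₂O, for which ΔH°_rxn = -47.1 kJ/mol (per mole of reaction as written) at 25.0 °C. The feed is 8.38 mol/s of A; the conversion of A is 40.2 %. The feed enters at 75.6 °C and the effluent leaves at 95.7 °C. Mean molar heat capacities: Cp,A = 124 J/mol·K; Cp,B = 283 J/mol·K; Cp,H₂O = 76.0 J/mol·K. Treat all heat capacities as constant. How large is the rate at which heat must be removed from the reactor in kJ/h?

Q_out = 163000 kJ/h

Extent of reaction ξ = 0.402 × 8.38 / 2 = 1.6844 mol/s
Reaction term: ξ·ΔH°_rxn = 1.6844 × -47.1 = -79.334 kJ/s
Sensible, feed 75.6→25 °C: -52.579 kJ/s
Outlet flows (mol/s): A 5.0112, B 1.6844, H₂O 1.6844
Sensible, products 25→95.7 °C: 86.684 kJ/s
Q = ΔH = -45.229 kJ/s = -45.229 kW
Heat removed = 162830 kJ/h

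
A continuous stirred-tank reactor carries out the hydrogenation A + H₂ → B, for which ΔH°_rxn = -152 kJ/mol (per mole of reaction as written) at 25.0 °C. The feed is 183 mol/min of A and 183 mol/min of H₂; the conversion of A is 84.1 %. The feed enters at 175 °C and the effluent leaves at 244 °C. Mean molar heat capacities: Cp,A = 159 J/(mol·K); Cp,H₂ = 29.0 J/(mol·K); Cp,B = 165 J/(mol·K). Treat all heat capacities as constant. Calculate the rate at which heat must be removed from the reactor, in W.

Q_out = 363000 W

Extent of reaction ξ = 0.841 × 183 = 153.9 mol/min
Reaction term: ξ·ΔH°_rxn = 153.9 × -152 = -23393 kJ/min
Sensible, feed 175→25 °C: -5160.6 kJ/min
Outlet flows (mol/min): A 29.097, H₂ 29.097, B 153.9
Sensible, products 25→244 °C: 6759.3 kJ/min
Q = ΔH = -21795 kJ/min = -363.24 kW
Heat removed = 363240 W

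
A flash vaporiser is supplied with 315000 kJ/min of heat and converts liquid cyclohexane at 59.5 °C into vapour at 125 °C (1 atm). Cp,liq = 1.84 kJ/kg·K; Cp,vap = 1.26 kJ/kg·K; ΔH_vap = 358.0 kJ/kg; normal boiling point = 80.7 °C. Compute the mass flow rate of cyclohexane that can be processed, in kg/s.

ṁ = 11.6 kg/s

Δh = 1.84×(80.7−59.5) + 358.0 + 1.26×(125−80.7) = 452.83 kJ/kg
Q = 315000 kJ/min = 5250 kJ/s = 5250 kJ/s
ṁ = Q/Δh = 5250 / 452.83 = 11.594 kg/s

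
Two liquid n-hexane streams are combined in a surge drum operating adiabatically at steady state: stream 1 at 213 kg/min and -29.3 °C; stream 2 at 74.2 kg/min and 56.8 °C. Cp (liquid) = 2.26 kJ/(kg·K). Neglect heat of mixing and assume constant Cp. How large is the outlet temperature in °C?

No heat crosses the boundary, so H_out = H_in.
T_out = Σ ṁᵢCp,ᵢTᵢ / Σ ṁᵢCp,ᵢ
      = -4579.5 / 649.07 = -7.0555 °C

T_out = -7.06 °C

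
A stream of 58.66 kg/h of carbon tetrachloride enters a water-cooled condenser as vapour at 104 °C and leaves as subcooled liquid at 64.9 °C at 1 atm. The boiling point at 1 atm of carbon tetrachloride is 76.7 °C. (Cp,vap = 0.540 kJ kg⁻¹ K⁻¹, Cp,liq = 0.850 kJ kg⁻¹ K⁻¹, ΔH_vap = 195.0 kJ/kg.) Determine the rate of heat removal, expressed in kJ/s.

vapour 104→76.7 °C: -14.742 kJ/kg
condensation at 76.7 °C: -195 kJ/kg
liquid 76.7→64.9 °C: -10.03 kJ/kg
Δh = -14.742 + -195 + -10.03 = -219.77 kJ/kg
Q = ṁ·Δh = 58.66 kg/h × -219.77 kJ/kg = -12892 kJ/h
|Q| = 3.5811 kW

Q_c = 3.58 kJ/s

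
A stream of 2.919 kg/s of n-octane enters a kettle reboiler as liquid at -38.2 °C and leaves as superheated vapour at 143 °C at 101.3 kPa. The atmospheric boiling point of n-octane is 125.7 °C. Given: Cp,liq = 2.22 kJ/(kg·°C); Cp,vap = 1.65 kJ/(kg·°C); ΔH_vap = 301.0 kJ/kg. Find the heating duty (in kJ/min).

liquid -38.2→125.7 °C: 363.86 kJ/kg
vaporisation at 125.7 °C: 301 kJ/kg
vapour 125.7→143 °C: 28.545 kJ/kg
Δh = 363.86 + 301 + 28.545 = 693.4 kJ/kg
Q = ṁ·Δh = 2.919 kg/s × 693.4 kJ/kg = 2024 kJ/s
|Q| = 2024 kW = 121440 kJ/min

Q = 121000 kJ/min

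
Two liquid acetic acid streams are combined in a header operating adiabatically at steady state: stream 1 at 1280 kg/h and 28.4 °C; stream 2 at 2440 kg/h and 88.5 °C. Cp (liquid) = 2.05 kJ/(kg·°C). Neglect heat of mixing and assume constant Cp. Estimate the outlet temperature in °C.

No heat crosses the boundary, so H_out = H_in.
T_out = Σ ṁᵢCp,ᵢTᵢ / Σ ṁᵢCp,ᵢ
      = 517200 / 7626 = 67.82 °C

T_out = 67.8 °C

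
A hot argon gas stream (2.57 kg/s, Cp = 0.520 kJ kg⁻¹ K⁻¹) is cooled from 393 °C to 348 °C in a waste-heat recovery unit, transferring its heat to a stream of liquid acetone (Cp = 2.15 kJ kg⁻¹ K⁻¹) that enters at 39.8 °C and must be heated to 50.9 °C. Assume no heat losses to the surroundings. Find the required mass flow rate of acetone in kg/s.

Heat released by hot stream: Q = 2.57 × 0.520 × (393 − 348) = 60.138 kJ/s
Energy balance on cold side (adiabatic exchanger): Q = ṁ_c·Cp_c·(T_c,out − T_c,in)
ṁ_c = 60.138 / [2.15 × (50.9 − 39.8)] = 2.5199 kg/s

ṁ_c = 2.52 kg/s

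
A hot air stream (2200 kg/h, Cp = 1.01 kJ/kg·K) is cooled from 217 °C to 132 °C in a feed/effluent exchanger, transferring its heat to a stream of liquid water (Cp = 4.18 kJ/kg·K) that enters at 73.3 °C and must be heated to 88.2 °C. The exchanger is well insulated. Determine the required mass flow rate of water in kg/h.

ṁ_c = 3030 kg/h

Heat released by hot stream: Q = 2200 × 1.01 × (217 − 132) = 188870 kJ/h
Energy balance on cold side (adiabatic exchanger): Q = ṁ_c·Cp_c·(T_c,out − T_c,in)
ṁ_c = 188870 / [4.18 × (88.2 − 73.3)] = 3032.5 kg/h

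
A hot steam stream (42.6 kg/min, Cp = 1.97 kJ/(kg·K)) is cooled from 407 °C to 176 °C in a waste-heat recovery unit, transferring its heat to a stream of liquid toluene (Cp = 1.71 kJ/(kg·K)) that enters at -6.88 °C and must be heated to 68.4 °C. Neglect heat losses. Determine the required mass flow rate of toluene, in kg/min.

Heat released by hot stream: Q = 42.6 × 1.97 × (407 − 176) = 19386 kJ/min
Energy balance on cold side (adiabatic exchanger): Q = ṁ_c·Cp_c·(T_c,out − T_c,in)
ṁ_c = 19386 / [1.71 × (68.4 − -6.88)] = 150.6 kg/min

ṁ_c = 151 kg/min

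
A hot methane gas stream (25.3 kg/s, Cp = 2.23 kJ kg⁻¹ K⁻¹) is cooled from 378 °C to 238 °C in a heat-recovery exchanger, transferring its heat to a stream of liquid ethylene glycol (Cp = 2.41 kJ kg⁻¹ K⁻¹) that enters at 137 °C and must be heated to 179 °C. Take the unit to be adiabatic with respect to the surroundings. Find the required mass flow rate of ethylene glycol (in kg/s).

Heat released by hot stream: Q = 25.3 × 2.23 × (378 − 238) = 7898.7 kJ/s
Energy balance on cold side (adiabatic exchanger): Q = ṁ_c·Cp_c·(T_c,out − T_c,in)
ṁ_c = 7898.7 / [2.41 × (179 − 137)] = 78.035 kg/s

ṁ_c = 78.0 kg/s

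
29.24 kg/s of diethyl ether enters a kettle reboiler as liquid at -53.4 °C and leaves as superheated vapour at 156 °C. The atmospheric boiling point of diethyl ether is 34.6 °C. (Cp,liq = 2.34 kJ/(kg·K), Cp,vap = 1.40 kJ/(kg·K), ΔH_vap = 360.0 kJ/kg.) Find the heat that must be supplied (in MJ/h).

liquid -53.4→34.6 °C: 205.92 kJ/kg
vaporisation at 34.6 °C: 360 kJ/kg
vapour 34.6→156 °C: 169.96 kJ/kg
Δh = 205.92 + 360 + 169.96 = 735.88 kJ/kg
Q = ṁ·Δh = 29.24 kg/s × 735.88 kJ/kg = 21517 kJ/s
|Q| = 21517 kW = 77462 MJ/h

Q = 77500 MJ/h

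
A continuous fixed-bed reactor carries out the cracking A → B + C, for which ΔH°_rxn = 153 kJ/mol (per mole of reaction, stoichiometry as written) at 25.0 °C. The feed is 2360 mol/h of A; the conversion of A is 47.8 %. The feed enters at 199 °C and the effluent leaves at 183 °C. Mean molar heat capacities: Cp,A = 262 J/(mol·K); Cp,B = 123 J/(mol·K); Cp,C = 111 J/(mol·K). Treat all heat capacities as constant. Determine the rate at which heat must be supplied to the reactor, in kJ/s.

Extent of reaction ξ = 0.478 × 2360 = 1128.1 mol/h
Reaction term: ξ·ΔH°_rxn = 1128.1 × 153 = 172600 kJ/h
Sensible, feed 199→25 °C: -107590 kJ/h
Outlet flows (mol/h): A 1231.9, B 1128.1, C 1128.1
Sensible, products 25→183 °C: 92704 kJ/h
Q = ΔH = 157710 kJ/h = 43.809 kW
Heat supplied = 43.809 kJ/s

Q_in = 43.8 kJ/s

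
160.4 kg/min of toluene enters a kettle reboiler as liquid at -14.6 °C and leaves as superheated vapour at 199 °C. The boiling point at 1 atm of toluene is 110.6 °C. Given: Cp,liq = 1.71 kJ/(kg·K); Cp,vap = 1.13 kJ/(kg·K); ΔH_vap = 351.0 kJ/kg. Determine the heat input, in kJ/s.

liquid -14.6→110.6 °C: 214.09 kJ/kg
vaporisation at 110.6 °C: 351 kJ/kg
vapour 110.6→199 °C: 99.892 kJ/kg
Δh = 214.09 + 351 + 99.892 = 664.98 kJ/kg
Q = ṁ·Δh = 160.4 kg/min × 664.98 kJ/kg = 106660 kJ/min
|Q| = 1777.7 kW

Q = 1780 kJ/s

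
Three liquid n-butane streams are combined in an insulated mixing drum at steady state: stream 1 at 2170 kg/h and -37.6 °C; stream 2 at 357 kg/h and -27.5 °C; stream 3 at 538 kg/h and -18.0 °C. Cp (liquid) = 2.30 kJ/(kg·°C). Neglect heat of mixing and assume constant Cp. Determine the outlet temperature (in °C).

T_out = -33.0 °C

Adiabatic, steady state ⇒ Σ ṁᵢCp,ᵢ(T_out − Tᵢ) = 0
Σ ṁᵢCp,ᵢTᵢ = 2170×2.30×-37.6 + 357×2.30×-27.5 + 538×2.30×-18.0 = -232520
Σ ṁᵢCp,ᵢ = 2170×2.30 + 357×2.30 + 538×2.30 = 7049.5
T_out = -232520 / 7049.5 = -32.983 °C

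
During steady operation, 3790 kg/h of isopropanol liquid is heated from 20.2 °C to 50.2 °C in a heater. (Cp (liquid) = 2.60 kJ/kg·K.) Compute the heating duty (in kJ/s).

Q = ṁ·Cp·ΔT = 3790 × 2.60 × (50.2 − 20.2) = 295620 kJ/h
Converting: 295620 / 3600 s = 82.117 kW

Q = 82.1 kJ/s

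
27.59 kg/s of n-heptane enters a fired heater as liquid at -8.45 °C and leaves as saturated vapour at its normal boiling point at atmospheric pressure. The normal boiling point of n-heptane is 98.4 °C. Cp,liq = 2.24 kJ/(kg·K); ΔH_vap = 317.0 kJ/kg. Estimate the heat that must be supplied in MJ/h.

liquid -8.45→98.4 °C: 239.34 kJ/kg
vaporisation at 98.4 °C: 317 kJ/kg
Δh = 239.34 + 317 = 556.34 kJ/kg
Q = ṁ·Δh = 27.59 kg/s × 556.34 kJ/kg = 15350 kJ/s
|Q| = 15350 kW = 55258 MJ/h

Q = 55300 MJ/h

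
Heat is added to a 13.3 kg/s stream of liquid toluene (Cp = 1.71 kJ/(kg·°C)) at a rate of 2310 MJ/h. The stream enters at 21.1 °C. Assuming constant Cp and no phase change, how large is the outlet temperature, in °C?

Q = 2310 MJ/h = 641.67 kJ/s
ΔT = Q/(ṁ·Cp) = 641.67/(13.3×1.71) = 28.214 K
T_out = 21.1 + 28.214 = 49.314 °C

T_out = 49.3 °C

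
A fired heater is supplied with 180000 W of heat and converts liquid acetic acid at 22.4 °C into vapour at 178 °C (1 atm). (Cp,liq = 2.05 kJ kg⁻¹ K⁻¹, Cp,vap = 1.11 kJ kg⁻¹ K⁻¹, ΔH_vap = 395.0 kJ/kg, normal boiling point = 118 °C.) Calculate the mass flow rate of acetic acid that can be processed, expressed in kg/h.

Δh = 2.05×(118−22.4) + 395.0 + 1.11×(178−118) = 657.58 kJ/kg
Q = 180000 W = 180 kJ/s = 648000 kJ/h
ṁ = Q/Δh = 648000 / 657.58 = 985.43 kg/h

ṁ = 985 kg/h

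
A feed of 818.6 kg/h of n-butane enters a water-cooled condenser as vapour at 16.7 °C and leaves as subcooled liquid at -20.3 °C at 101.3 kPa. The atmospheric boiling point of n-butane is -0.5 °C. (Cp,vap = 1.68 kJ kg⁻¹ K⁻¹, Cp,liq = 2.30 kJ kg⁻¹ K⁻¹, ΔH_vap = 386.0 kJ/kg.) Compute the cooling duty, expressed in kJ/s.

vapour 16.7→-0.5 °C: -28.896 kJ/kg
condensation at -0.5 °C: -386 kJ/kg
liquid -0.5→-20.3 °C: -45.54 kJ/kg
Δh = -28.896 + -386 + -45.54 = -460.44 kJ/kg
Q = ṁ·Δh = 818.6 kg/h × -460.44 kJ/kg = -376910 kJ/h
|Q| = 104.7 kW

Q_c = 105 kJ/s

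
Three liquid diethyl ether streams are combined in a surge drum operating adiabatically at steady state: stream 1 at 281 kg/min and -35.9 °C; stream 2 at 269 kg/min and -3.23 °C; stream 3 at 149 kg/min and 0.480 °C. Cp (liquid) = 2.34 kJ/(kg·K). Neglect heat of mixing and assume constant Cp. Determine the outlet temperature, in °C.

Energy balance with Q = 0: Σ ṁᵢCp,ᵢ(T_out − Tᵢ) = 0
Σ ṁᵢCp,ᵢTᵢ = 281×2.34×-35.9 + 269×2.34×-3.23 + 149×2.34×0.480 = -25471
Σ ṁᵢCp,ᵢ = 281×2.34 + 269×2.34 + 149×2.34 = 1635.7
T_out = -25471 / 1635.7 = -15.573 °C

T_out = -15.6 °C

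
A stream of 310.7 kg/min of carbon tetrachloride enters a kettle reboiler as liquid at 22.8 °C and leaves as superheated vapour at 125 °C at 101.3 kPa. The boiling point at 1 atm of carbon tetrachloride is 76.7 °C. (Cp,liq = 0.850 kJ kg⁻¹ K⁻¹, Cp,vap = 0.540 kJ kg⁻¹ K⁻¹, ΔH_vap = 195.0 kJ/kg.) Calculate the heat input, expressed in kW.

Q = 1380 kW

liquid 22.8→76.7 °C: 45.815 kJ/kg
vaporisation at 76.7 °C: 195 kJ/kg
vapour 76.7→125 °C: 26.082 kJ/kg
Δh = 45.815 + 195 + 26.082 = 266.9 kJ/kg
Q = ṁ·Δh = 310.7 kg/min × 266.9 kJ/kg = 82925 kJ/min
|Q| = 1382.1 kW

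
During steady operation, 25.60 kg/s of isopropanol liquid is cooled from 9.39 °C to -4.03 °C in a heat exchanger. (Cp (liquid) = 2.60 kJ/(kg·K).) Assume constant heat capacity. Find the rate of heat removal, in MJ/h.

Q_c = 3220 MJ/h

Q = ṁ·Cp·ΔT = 25.60 × 2.60 × (-4.03 − 9.39) = -893.24 kJ/s
Cooling duty = 3215.6 MJ/h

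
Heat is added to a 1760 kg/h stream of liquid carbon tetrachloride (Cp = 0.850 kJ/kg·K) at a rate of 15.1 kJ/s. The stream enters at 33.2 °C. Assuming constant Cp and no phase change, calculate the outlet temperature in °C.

T_out = 69.5 °C

Q = 15.1 kJ/s = 54360 kJ/h
ΔT = Q/(ṁ·Cp) = 54360/(1760×0.850) = 36.337 K
T_out = 33.2 + 36.337 = 69.537 °C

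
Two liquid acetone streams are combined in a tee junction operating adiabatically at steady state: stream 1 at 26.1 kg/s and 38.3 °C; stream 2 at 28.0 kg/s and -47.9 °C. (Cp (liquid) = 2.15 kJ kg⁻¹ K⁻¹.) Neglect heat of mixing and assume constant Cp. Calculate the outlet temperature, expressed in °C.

Adiabatic, steady state ⇒ Σ ṁᵢCp,ᵢ(T_out − Tᵢ) = 0
T_out = Σ ṁᵢCp,ᵢTᵢ / Σ ṁᵢCp,ᵢ
      = -734.38 / 116.31 = -6.3137 °C

T_out = -6.31 °C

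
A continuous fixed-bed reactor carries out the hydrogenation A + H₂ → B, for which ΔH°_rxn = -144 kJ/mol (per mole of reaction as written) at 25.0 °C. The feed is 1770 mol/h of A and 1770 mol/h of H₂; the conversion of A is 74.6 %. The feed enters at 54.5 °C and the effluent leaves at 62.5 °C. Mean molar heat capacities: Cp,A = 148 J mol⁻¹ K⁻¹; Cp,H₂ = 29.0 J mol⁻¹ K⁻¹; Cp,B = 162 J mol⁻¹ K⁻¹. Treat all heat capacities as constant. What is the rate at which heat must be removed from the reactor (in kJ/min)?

Q_out = 3140 kJ/min

Extent of reaction ξ = 0.746 × 1770 = 1320.4 mol/h
Reaction term: ξ·ΔH°_rxn = 1320.4 × -144 = -190140 kJ/h
Sensible, feed 54.5→25 °C: -9242.1 kJ/h
Outlet flows (mol/h): A 449.58, H₂ 449.58, B 1320.4
Sensible, products 25→62.5 °C: 11006 kJ/h
Q = ΔH = -188380 kJ/h = -52.327 kW
Heat removed = 3139.6 kJ/min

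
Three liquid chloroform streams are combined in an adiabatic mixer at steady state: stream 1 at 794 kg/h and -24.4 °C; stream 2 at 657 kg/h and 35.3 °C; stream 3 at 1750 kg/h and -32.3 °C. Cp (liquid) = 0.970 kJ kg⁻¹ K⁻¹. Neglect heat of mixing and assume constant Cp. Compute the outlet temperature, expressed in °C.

Energy balance with Q = 0: Σ ṁᵢCp,ᵢ(T_out − Tᵢ) = 0
T_out = Σ ṁᵢCp,ᵢTᵢ / Σ ṁᵢCp,ᵢ
      = -51125 / 3105 = -16.466 °C

T_out = -16.5 °C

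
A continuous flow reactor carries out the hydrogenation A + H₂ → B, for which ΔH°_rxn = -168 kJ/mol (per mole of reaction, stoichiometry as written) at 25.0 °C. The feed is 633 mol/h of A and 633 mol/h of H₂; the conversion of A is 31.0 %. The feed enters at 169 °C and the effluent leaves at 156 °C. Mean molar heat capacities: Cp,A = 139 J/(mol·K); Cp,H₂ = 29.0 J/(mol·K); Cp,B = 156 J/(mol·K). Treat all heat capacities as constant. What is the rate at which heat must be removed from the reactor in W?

Extent of reaction ξ = 0.310 × 633 = 196.23 mol/h
Reaction term: ξ·ΔH°_rxn = 196.23 × -168 = -32967 kJ/h
Sensible, feed 169→25 °C: -15314 kJ/h
Outlet flows (mol/h): A 436.77, H₂ 436.77, B 196.23
Sensible, products 25→156 °C: 13623 kJ/h
Q = ΔH = -34658 kJ/h = -9.6271 kW
Heat removed = 9627.1 W

Q_out = 9630 W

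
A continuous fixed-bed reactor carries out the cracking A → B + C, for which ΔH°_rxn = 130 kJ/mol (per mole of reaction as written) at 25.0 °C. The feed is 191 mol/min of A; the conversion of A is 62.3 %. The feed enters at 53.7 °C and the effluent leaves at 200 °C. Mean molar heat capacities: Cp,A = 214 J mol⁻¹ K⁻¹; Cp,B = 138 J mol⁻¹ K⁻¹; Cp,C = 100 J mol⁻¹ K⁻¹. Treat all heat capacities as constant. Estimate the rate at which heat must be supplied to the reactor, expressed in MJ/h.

Extent of reaction ξ = 0.623 × 191 = 118.99 mol/min
Reaction term: ξ·ΔH°_rxn = 118.99 × 130 = 15469 kJ/min
Sensible, feed 53.7→25 °C: -1173.1 kJ/min
Outlet flows (mol/min): A 72.007, B 118.99, C 118.99
Sensible, products 25→200 °C: 7652.7 kJ/min
Q = ΔH = 21949 kJ/min = 365.81 kW
Heat supplied = 1316.9 MJ/h

Q_in = 1320 MJ/h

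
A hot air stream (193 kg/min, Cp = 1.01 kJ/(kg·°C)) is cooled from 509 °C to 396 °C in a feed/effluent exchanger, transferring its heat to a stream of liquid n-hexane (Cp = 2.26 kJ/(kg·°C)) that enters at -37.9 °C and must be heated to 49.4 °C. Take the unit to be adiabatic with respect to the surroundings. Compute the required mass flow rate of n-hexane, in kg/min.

ṁ_c = 112 kg/min

Heat released by hot stream: Q = 193 × 1.01 × (509 − 396) = 22027 kJ/min
Energy balance on cold side (adiabatic exchanger): Q = ṁ_c·Cp_c·(T_c,out − T_c,in)
ṁ_c = 22027 / [2.26 × (49.4 − -37.9)] = 111.64 kg/min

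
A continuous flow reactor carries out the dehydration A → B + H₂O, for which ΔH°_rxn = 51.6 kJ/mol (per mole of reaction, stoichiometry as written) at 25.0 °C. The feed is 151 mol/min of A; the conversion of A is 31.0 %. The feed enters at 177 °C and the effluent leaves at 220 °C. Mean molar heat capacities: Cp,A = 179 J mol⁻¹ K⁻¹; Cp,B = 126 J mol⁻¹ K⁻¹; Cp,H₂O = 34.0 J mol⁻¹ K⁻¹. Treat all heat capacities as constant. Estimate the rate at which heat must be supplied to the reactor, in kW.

Q_in = 56.7 kW

Extent of reaction ξ = 0.310 × 151 = 46.81 mol/min
Reaction term: ξ·ΔH°_rxn = 46.81 × 51.6 = 2415.4 kJ/min
Sensible, feed 177→25 °C: -4108.4 kJ/min
Outlet flows (mol/min): A 104.19, B 46.81, H₂O 46.81
Sensible, products 25→220 °C: 5097.2 kJ/min
Q = ΔH = 3404.2 kJ/min = 56.737 kW
Heat supplied = 56.737 kW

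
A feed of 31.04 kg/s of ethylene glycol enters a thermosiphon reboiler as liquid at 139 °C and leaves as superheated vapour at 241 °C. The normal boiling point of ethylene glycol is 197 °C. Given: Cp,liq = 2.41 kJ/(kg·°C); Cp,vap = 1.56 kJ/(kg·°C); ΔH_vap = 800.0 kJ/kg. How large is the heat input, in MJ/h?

Q = 113000 MJ/h

liquid 139→197 °C: 139.78 kJ/kg
vaporisation at 197 °C: 800 kJ/kg
vapour 197→241 °C: 68.64 kJ/kg
Δh = 139.78 + 800 + 68.64 = 1008.4 kJ/kg
Q = ṁ·Δh = 31.04 kg/s × 1008.4 kJ/kg = 31301 kJ/s
|Q| = 31301 kW = 112680 MJ/h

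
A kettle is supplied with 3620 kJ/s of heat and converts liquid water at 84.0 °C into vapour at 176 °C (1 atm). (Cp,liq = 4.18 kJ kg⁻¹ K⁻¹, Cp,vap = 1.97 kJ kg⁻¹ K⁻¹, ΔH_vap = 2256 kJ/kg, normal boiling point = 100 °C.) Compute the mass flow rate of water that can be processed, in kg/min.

Δh = 4.18×(100−84.0) + 2256 + 1.97×(176−100) = 2472.6 kJ/kg
Q = 3620 kJ/s = 3620 kJ/s = 217200 kJ/min
ṁ = Q/Δh = 217200 / 2472.6 = 87.843 kg/min

ṁ = 87.8 kg/min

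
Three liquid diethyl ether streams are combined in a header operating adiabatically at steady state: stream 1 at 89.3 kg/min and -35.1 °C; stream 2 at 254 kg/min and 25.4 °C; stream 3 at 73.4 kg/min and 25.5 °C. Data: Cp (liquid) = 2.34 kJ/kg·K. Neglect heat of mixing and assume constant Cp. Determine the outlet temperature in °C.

T_out = 12.5 °C

No heat crosses the boundary, so H_out = H_in.
T_out = Σ ṁᵢCp,ᵢTᵢ / Σ ṁᵢCp,ᵢ
      = 12142 / 975.08 = 12.452 °C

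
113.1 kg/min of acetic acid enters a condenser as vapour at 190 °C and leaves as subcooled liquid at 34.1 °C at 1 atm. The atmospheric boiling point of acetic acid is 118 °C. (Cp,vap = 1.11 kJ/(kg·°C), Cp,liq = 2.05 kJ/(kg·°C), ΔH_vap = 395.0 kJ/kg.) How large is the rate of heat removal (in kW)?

vapour 190→118 °C: -79.92 kJ/kg
condensation at 118 °C: -395 kJ/kg
liquid 118→34.1 °C: -172 kJ/kg
Δh = -79.92 + -395 + -172 = -646.91 kJ/kg
Q = ṁ·Δh = 113.1 kg/min × -646.91 kJ/kg = -73166 kJ/min
|Q| = 1219.4 kW

Q_c = 1220 kW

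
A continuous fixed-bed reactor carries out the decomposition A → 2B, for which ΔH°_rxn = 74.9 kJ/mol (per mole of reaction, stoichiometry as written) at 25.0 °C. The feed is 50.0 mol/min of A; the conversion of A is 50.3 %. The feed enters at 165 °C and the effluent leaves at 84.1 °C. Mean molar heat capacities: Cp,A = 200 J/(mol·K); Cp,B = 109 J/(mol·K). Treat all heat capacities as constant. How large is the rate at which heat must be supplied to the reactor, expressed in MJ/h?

Q_in = 66.1 MJ/h

Extent of reaction ξ = 0.503 × 50.0 = 25.15 mol/min
Reaction term: ξ·ΔH°_rxn = 25.15 × 74.9 = 1883.7 kJ/min
Sensible, feed 165→25 °C: -1400 kJ/min
Outlet flows (mol/min): A 24.85, B 50.3
Sensible, products 25→84.1 °C: 617.75 kJ/min
Q = ΔH = 1101.5 kJ/min = 18.358 kW
Heat supplied = 66.089 MJ/h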